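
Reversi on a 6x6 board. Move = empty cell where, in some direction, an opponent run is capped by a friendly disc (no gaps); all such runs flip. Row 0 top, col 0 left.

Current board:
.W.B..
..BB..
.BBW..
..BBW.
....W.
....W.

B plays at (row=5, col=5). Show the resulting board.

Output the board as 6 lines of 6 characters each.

Answer: .W.B..
..BB..
.BBW..
..BBW.
....B.
....WB

Derivation:
Place B at (5,5); scan 8 dirs for brackets.
Dir NW: opp run (4,4) capped by B -> flip
Dir N: first cell '.' (not opp) -> no flip
Dir NE: edge -> no flip
Dir W: opp run (5,4), next='.' -> no flip
Dir E: edge -> no flip
Dir SW: edge -> no flip
Dir S: edge -> no flip
Dir SE: edge -> no flip
All flips: (4,4)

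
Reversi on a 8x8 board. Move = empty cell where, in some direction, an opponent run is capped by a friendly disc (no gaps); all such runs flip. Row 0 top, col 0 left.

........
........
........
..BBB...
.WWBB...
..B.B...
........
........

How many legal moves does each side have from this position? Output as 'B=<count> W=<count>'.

-- B to move --
(3,0): flips 1 -> legal
(3,1): no bracket -> illegal
(4,0): flips 2 -> legal
(5,0): flips 1 -> legal
(5,1): flips 1 -> legal
(5,3): no bracket -> illegal
B mobility = 4
-- W to move --
(2,1): no bracket -> illegal
(2,2): flips 1 -> legal
(2,3): flips 1 -> legal
(2,4): flips 1 -> legal
(2,5): no bracket -> illegal
(3,1): no bracket -> illegal
(3,5): no bracket -> illegal
(4,5): flips 2 -> legal
(5,1): no bracket -> illegal
(5,3): no bracket -> illegal
(5,5): no bracket -> illegal
(6,1): no bracket -> illegal
(6,2): flips 1 -> legal
(6,3): flips 1 -> legal
(6,4): no bracket -> illegal
(6,5): no bracket -> illegal
W mobility = 6

Answer: B=4 W=6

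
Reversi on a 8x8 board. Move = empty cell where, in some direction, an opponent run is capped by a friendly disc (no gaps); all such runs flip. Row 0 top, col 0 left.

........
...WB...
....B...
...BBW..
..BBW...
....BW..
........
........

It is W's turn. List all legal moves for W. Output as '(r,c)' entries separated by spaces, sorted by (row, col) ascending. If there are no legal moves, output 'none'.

Answer: (0,4) (1,5) (2,2) (3,2) (4,1) (5,3) (6,4)

Derivation:
(0,3): no bracket -> illegal
(0,4): flips 3 -> legal
(0,5): no bracket -> illegal
(1,5): flips 1 -> legal
(2,2): flips 1 -> legal
(2,3): no bracket -> illegal
(2,5): no bracket -> illegal
(3,1): no bracket -> illegal
(3,2): flips 2 -> legal
(4,1): flips 2 -> legal
(4,5): no bracket -> illegal
(5,1): no bracket -> illegal
(5,2): no bracket -> illegal
(5,3): flips 1 -> legal
(6,3): no bracket -> illegal
(6,4): flips 1 -> legal
(6,5): no bracket -> illegal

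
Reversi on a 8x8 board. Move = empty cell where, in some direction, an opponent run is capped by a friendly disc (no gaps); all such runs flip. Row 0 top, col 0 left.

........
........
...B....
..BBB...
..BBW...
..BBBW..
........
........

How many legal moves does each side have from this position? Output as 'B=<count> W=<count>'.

-- B to move --
(3,5): flips 1 -> legal
(4,5): flips 1 -> legal
(4,6): no bracket -> illegal
(5,6): flips 1 -> legal
(6,4): no bracket -> illegal
(6,5): no bracket -> illegal
(6,6): flips 2 -> legal
B mobility = 4
-- W to move --
(1,2): no bracket -> illegal
(1,3): no bracket -> illegal
(1,4): no bracket -> illegal
(2,1): no bracket -> illegal
(2,2): flips 1 -> legal
(2,4): flips 1 -> legal
(2,5): no bracket -> illegal
(3,1): no bracket -> illegal
(3,5): no bracket -> illegal
(4,1): flips 2 -> legal
(4,5): no bracket -> illegal
(5,1): flips 3 -> legal
(6,1): no bracket -> illegal
(6,2): flips 1 -> legal
(6,3): no bracket -> illegal
(6,4): flips 1 -> legal
(6,5): no bracket -> illegal
W mobility = 6

Answer: B=4 W=6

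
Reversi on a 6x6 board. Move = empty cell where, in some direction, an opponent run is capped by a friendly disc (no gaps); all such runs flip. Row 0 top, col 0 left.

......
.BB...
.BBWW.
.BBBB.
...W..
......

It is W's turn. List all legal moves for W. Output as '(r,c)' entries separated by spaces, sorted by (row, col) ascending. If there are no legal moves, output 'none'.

(0,0): no bracket -> illegal
(0,1): flips 1 -> legal
(0,2): no bracket -> illegal
(0,3): no bracket -> illegal
(1,0): flips 2 -> legal
(1,3): no bracket -> illegal
(2,0): flips 2 -> legal
(2,5): flips 1 -> legal
(3,0): no bracket -> illegal
(3,5): no bracket -> illegal
(4,0): no bracket -> illegal
(4,1): flips 1 -> legal
(4,2): flips 1 -> legal
(4,4): flips 1 -> legal
(4,5): flips 1 -> legal

Answer: (0,1) (1,0) (2,0) (2,5) (4,1) (4,2) (4,4) (4,5)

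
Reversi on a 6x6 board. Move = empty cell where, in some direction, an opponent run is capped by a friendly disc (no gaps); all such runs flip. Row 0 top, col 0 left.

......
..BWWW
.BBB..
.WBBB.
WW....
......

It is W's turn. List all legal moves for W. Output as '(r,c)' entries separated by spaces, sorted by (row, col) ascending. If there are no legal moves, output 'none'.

(0,1): no bracket -> illegal
(0,2): no bracket -> illegal
(0,3): no bracket -> illegal
(1,0): no bracket -> illegal
(1,1): flips 2 -> legal
(2,0): no bracket -> illegal
(2,4): no bracket -> illegal
(2,5): no bracket -> illegal
(3,0): no bracket -> illegal
(3,5): flips 3 -> legal
(4,2): no bracket -> illegal
(4,3): flips 2 -> legal
(4,4): no bracket -> illegal
(4,5): no bracket -> illegal

Answer: (1,1) (3,5) (4,3)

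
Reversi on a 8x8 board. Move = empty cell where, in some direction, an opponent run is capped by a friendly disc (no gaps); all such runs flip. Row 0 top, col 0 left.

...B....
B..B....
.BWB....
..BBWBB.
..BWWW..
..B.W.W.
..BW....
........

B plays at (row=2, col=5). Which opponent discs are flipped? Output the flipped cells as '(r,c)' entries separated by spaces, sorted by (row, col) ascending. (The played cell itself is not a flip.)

Answer: (3,4) (4,3)

Derivation:
Dir NW: first cell '.' (not opp) -> no flip
Dir N: first cell '.' (not opp) -> no flip
Dir NE: first cell '.' (not opp) -> no flip
Dir W: first cell '.' (not opp) -> no flip
Dir E: first cell '.' (not opp) -> no flip
Dir SW: opp run (3,4) (4,3) capped by B -> flip
Dir S: first cell 'B' (not opp) -> no flip
Dir SE: first cell 'B' (not opp) -> no flip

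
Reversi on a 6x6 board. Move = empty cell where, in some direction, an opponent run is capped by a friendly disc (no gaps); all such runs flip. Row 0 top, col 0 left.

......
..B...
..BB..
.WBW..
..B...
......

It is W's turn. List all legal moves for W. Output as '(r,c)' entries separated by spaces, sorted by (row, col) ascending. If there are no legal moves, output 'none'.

Answer: (1,1) (1,3) (5,1) (5,3)

Derivation:
(0,1): no bracket -> illegal
(0,2): no bracket -> illegal
(0,3): no bracket -> illegal
(1,1): flips 1 -> legal
(1,3): flips 2 -> legal
(1,4): no bracket -> illegal
(2,1): no bracket -> illegal
(2,4): no bracket -> illegal
(3,4): no bracket -> illegal
(4,1): no bracket -> illegal
(4,3): no bracket -> illegal
(5,1): flips 1 -> legal
(5,2): no bracket -> illegal
(5,3): flips 1 -> legal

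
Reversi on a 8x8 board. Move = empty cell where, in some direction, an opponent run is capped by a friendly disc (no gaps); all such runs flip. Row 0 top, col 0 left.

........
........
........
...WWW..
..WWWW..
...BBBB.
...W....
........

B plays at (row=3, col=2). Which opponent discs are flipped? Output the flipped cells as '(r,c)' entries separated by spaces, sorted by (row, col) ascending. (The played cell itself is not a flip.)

Answer: (4,3)

Derivation:
Dir NW: first cell '.' (not opp) -> no flip
Dir N: first cell '.' (not opp) -> no flip
Dir NE: first cell '.' (not opp) -> no flip
Dir W: first cell '.' (not opp) -> no flip
Dir E: opp run (3,3) (3,4) (3,5), next='.' -> no flip
Dir SW: first cell '.' (not opp) -> no flip
Dir S: opp run (4,2), next='.' -> no flip
Dir SE: opp run (4,3) capped by B -> flip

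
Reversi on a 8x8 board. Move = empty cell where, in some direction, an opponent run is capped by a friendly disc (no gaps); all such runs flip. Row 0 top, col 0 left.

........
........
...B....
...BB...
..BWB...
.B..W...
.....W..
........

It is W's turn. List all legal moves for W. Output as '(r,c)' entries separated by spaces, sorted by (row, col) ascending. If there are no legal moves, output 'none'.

Answer: (1,3) (2,4) (2,5) (4,1) (4,5)

Derivation:
(1,2): no bracket -> illegal
(1,3): flips 2 -> legal
(1,4): no bracket -> illegal
(2,2): no bracket -> illegal
(2,4): flips 2 -> legal
(2,5): flips 1 -> legal
(3,1): no bracket -> illegal
(3,2): no bracket -> illegal
(3,5): no bracket -> illegal
(4,0): no bracket -> illegal
(4,1): flips 1 -> legal
(4,5): flips 1 -> legal
(5,0): no bracket -> illegal
(5,2): no bracket -> illegal
(5,3): no bracket -> illegal
(5,5): no bracket -> illegal
(6,0): no bracket -> illegal
(6,1): no bracket -> illegal
(6,2): no bracket -> illegal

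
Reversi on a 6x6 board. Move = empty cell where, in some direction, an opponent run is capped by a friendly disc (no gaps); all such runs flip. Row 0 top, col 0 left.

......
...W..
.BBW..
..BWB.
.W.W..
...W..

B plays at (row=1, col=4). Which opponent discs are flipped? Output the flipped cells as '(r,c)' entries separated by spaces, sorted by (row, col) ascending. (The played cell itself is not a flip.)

Answer: (2,3)

Derivation:
Dir NW: first cell '.' (not opp) -> no flip
Dir N: first cell '.' (not opp) -> no flip
Dir NE: first cell '.' (not opp) -> no flip
Dir W: opp run (1,3), next='.' -> no flip
Dir E: first cell '.' (not opp) -> no flip
Dir SW: opp run (2,3) capped by B -> flip
Dir S: first cell '.' (not opp) -> no flip
Dir SE: first cell '.' (not opp) -> no flip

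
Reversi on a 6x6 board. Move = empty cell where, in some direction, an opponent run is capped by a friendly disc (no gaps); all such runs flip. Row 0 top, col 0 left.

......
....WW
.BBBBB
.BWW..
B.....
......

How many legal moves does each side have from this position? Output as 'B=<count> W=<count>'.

Answer: B=8 W=7

Derivation:
-- B to move --
(0,3): flips 1 -> legal
(0,4): flips 1 -> legal
(0,5): flips 2 -> legal
(1,3): no bracket -> illegal
(3,4): flips 2 -> legal
(4,1): flips 1 -> legal
(4,2): flips 2 -> legal
(4,3): flips 2 -> legal
(4,4): flips 1 -> legal
B mobility = 8
-- W to move --
(1,0): flips 1 -> legal
(1,1): flips 1 -> legal
(1,2): flips 1 -> legal
(1,3): flips 1 -> legal
(2,0): no bracket -> illegal
(3,0): flips 1 -> legal
(3,4): flips 1 -> legal
(3,5): flips 1 -> legal
(4,1): no bracket -> illegal
(4,2): no bracket -> illegal
(5,0): no bracket -> illegal
(5,1): no bracket -> illegal
W mobility = 7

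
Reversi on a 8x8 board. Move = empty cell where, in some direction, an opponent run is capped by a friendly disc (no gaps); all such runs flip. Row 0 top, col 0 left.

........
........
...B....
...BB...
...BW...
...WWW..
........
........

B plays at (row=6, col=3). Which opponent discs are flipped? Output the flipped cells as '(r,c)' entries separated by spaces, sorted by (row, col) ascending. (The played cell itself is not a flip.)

Answer: (5,3)

Derivation:
Dir NW: first cell '.' (not opp) -> no flip
Dir N: opp run (5,3) capped by B -> flip
Dir NE: opp run (5,4), next='.' -> no flip
Dir W: first cell '.' (not opp) -> no flip
Dir E: first cell '.' (not opp) -> no flip
Dir SW: first cell '.' (not opp) -> no flip
Dir S: first cell '.' (not opp) -> no flip
Dir SE: first cell '.' (not opp) -> no flip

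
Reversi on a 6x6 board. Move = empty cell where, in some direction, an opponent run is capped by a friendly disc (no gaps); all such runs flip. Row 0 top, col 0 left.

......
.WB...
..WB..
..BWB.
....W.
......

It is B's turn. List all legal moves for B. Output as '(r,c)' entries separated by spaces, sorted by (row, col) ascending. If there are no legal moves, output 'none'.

Answer: (1,0) (2,1) (4,3) (5,4)

Derivation:
(0,0): no bracket -> illegal
(0,1): no bracket -> illegal
(0,2): no bracket -> illegal
(1,0): flips 1 -> legal
(1,3): no bracket -> illegal
(2,0): no bracket -> illegal
(2,1): flips 1 -> legal
(2,4): no bracket -> illegal
(3,1): no bracket -> illegal
(3,5): no bracket -> illegal
(4,2): no bracket -> illegal
(4,3): flips 1 -> legal
(4,5): no bracket -> illegal
(5,3): no bracket -> illegal
(5,4): flips 1 -> legal
(5,5): no bracket -> illegal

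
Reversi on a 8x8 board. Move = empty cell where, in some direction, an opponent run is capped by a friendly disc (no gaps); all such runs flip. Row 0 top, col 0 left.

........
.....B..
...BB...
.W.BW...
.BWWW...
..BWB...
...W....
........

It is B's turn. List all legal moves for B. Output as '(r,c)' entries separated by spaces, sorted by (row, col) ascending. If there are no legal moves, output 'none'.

(2,0): no bracket -> illegal
(2,1): flips 1 -> legal
(2,2): no bracket -> illegal
(2,5): flips 2 -> legal
(3,0): no bracket -> illegal
(3,2): flips 2 -> legal
(3,5): flips 1 -> legal
(4,0): no bracket -> illegal
(4,5): flips 4 -> legal
(5,1): flips 1 -> legal
(5,5): flips 1 -> legal
(6,2): no bracket -> illegal
(6,4): no bracket -> illegal
(7,2): flips 1 -> legal
(7,3): flips 3 -> legal
(7,4): flips 1 -> legal

Answer: (2,1) (2,5) (3,2) (3,5) (4,5) (5,1) (5,5) (7,2) (7,3) (7,4)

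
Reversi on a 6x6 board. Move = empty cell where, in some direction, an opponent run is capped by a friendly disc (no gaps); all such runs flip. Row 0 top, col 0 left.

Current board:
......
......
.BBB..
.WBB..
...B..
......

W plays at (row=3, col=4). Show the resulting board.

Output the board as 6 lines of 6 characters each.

Place W at (3,4); scan 8 dirs for brackets.
Dir NW: opp run (2,3), next='.' -> no flip
Dir N: first cell '.' (not opp) -> no flip
Dir NE: first cell '.' (not opp) -> no flip
Dir W: opp run (3,3) (3,2) capped by W -> flip
Dir E: first cell '.' (not opp) -> no flip
Dir SW: opp run (4,3), next='.' -> no flip
Dir S: first cell '.' (not opp) -> no flip
Dir SE: first cell '.' (not opp) -> no flip
All flips: (3,2) (3,3)

Answer: ......
......
.BBB..
.WWWW.
...B..
......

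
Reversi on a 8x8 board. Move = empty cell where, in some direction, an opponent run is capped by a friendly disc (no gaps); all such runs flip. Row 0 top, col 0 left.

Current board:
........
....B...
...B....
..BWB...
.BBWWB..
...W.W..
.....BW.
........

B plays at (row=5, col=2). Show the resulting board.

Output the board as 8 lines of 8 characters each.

Place B at (5,2); scan 8 dirs for brackets.
Dir NW: first cell 'B' (not opp) -> no flip
Dir N: first cell 'B' (not opp) -> no flip
Dir NE: opp run (4,3) capped by B -> flip
Dir W: first cell '.' (not opp) -> no flip
Dir E: opp run (5,3), next='.' -> no flip
Dir SW: first cell '.' (not opp) -> no flip
Dir S: first cell '.' (not opp) -> no flip
Dir SE: first cell '.' (not opp) -> no flip
All flips: (4,3)

Answer: ........
....B...
...B....
..BWB...
.BBBWB..
..BW.W..
.....BW.
........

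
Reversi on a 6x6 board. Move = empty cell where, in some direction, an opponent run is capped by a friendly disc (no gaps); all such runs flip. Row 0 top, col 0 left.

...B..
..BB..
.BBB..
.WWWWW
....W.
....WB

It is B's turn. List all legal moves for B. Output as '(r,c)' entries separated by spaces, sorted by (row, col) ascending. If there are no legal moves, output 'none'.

Answer: (4,0) (4,1) (4,2) (4,3) (4,5) (5,3)

Derivation:
(2,0): no bracket -> illegal
(2,4): no bracket -> illegal
(2,5): no bracket -> illegal
(3,0): no bracket -> illegal
(4,0): flips 1 -> legal
(4,1): flips 2 -> legal
(4,2): flips 1 -> legal
(4,3): flips 2 -> legal
(4,5): flips 1 -> legal
(5,3): flips 1 -> legal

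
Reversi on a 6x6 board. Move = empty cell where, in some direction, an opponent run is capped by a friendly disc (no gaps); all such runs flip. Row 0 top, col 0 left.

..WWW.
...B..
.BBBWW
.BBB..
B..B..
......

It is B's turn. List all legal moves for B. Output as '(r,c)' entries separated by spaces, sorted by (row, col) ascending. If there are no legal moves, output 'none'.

(0,1): no bracket -> illegal
(0,5): no bracket -> illegal
(1,1): no bracket -> illegal
(1,2): no bracket -> illegal
(1,4): no bracket -> illegal
(1,5): flips 1 -> legal
(3,4): no bracket -> illegal
(3,5): flips 1 -> legal

Answer: (1,5) (3,5)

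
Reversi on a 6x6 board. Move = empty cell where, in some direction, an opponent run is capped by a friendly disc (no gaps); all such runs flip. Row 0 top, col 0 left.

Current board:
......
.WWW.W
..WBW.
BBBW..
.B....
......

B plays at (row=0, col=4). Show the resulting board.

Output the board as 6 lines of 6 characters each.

Place B at (0,4); scan 8 dirs for brackets.
Dir NW: edge -> no flip
Dir N: edge -> no flip
Dir NE: edge -> no flip
Dir W: first cell '.' (not opp) -> no flip
Dir E: first cell '.' (not opp) -> no flip
Dir SW: opp run (1,3) (2,2) capped by B -> flip
Dir S: first cell '.' (not opp) -> no flip
Dir SE: opp run (1,5), next=edge -> no flip
All flips: (1,3) (2,2)

Answer: ....B.
.WWB.W
..BBW.
BBBW..
.B....
......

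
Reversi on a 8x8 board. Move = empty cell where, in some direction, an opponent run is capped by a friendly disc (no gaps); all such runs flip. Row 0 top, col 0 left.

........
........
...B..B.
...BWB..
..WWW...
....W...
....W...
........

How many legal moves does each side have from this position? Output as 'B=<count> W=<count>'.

Answer: B=4 W=7

Derivation:
-- B to move --
(2,4): no bracket -> illegal
(2,5): no bracket -> illegal
(3,1): no bracket -> illegal
(3,2): no bracket -> illegal
(4,1): no bracket -> illegal
(4,5): flips 1 -> legal
(5,1): flips 1 -> legal
(5,2): no bracket -> illegal
(5,3): flips 2 -> legal
(5,5): flips 1 -> legal
(6,3): no bracket -> illegal
(6,5): no bracket -> illegal
(7,3): no bracket -> illegal
(7,4): no bracket -> illegal
(7,5): no bracket -> illegal
B mobility = 4
-- W to move --
(1,2): flips 1 -> legal
(1,3): flips 2 -> legal
(1,4): no bracket -> illegal
(1,5): no bracket -> illegal
(1,6): no bracket -> illegal
(1,7): flips 2 -> legal
(2,2): flips 1 -> legal
(2,4): flips 1 -> legal
(2,5): no bracket -> illegal
(2,7): no bracket -> illegal
(3,2): flips 1 -> legal
(3,6): flips 1 -> legal
(3,7): no bracket -> illegal
(4,5): no bracket -> illegal
(4,6): no bracket -> illegal
W mobility = 7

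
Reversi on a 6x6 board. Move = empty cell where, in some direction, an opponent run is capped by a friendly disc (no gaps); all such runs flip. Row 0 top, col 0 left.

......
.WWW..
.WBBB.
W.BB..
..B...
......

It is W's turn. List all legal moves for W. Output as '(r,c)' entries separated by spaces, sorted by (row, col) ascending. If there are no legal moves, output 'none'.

(1,4): no bracket -> illegal
(1,5): no bracket -> illegal
(2,5): flips 3 -> legal
(3,1): flips 1 -> legal
(3,4): flips 1 -> legal
(3,5): flips 1 -> legal
(4,1): no bracket -> illegal
(4,3): flips 3 -> legal
(4,4): flips 2 -> legal
(5,1): no bracket -> illegal
(5,2): flips 3 -> legal
(5,3): no bracket -> illegal

Answer: (2,5) (3,1) (3,4) (3,5) (4,3) (4,4) (5,2)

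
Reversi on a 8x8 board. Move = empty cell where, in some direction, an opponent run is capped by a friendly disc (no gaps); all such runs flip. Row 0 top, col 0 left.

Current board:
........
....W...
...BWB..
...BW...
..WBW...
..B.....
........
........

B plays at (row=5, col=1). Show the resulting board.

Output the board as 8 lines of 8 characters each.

Place B at (5,1); scan 8 dirs for brackets.
Dir NW: first cell '.' (not opp) -> no flip
Dir N: first cell '.' (not opp) -> no flip
Dir NE: opp run (4,2) capped by B -> flip
Dir W: first cell '.' (not opp) -> no flip
Dir E: first cell 'B' (not opp) -> no flip
Dir SW: first cell '.' (not opp) -> no flip
Dir S: first cell '.' (not opp) -> no flip
Dir SE: first cell '.' (not opp) -> no flip
All flips: (4,2)

Answer: ........
....W...
...BWB..
...BW...
..BBW...
.BB.....
........
........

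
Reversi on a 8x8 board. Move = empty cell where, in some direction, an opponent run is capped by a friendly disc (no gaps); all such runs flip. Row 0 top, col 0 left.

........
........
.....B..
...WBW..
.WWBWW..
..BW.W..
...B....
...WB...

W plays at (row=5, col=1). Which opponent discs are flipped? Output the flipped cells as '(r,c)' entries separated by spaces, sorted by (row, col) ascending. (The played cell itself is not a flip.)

Dir NW: first cell '.' (not opp) -> no flip
Dir N: first cell 'W' (not opp) -> no flip
Dir NE: first cell 'W' (not opp) -> no flip
Dir W: first cell '.' (not opp) -> no flip
Dir E: opp run (5,2) capped by W -> flip
Dir SW: first cell '.' (not opp) -> no flip
Dir S: first cell '.' (not opp) -> no flip
Dir SE: first cell '.' (not opp) -> no flip

Answer: (5,2)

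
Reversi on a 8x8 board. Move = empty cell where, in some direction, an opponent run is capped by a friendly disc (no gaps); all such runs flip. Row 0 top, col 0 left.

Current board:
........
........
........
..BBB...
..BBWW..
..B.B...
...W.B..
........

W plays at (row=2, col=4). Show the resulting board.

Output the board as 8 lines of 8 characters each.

Place W at (2,4); scan 8 dirs for brackets.
Dir NW: first cell '.' (not opp) -> no flip
Dir N: first cell '.' (not opp) -> no flip
Dir NE: first cell '.' (not opp) -> no flip
Dir W: first cell '.' (not opp) -> no flip
Dir E: first cell '.' (not opp) -> no flip
Dir SW: opp run (3,3) (4,2), next='.' -> no flip
Dir S: opp run (3,4) capped by W -> flip
Dir SE: first cell '.' (not opp) -> no flip
All flips: (3,4)

Answer: ........
........
....W...
..BBW...
..BBWW..
..B.B...
...W.B..
........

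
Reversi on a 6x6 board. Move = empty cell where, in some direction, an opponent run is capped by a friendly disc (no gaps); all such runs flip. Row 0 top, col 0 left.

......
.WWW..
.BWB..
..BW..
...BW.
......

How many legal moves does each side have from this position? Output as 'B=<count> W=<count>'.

-- B to move --
(0,0): no bracket -> illegal
(0,1): flips 2 -> legal
(0,2): flips 2 -> legal
(0,3): flips 2 -> legal
(0,4): no bracket -> illegal
(1,0): no bracket -> illegal
(1,4): no bracket -> illegal
(2,0): no bracket -> illegal
(2,4): no bracket -> illegal
(3,1): no bracket -> illegal
(3,4): flips 1 -> legal
(3,5): no bracket -> illegal
(4,2): no bracket -> illegal
(4,5): flips 1 -> legal
(5,3): no bracket -> illegal
(5,4): no bracket -> illegal
(5,5): no bracket -> illegal
B mobility = 5
-- W to move --
(1,0): no bracket -> illegal
(1,4): no bracket -> illegal
(2,0): flips 1 -> legal
(2,4): flips 1 -> legal
(3,0): flips 1 -> legal
(3,1): flips 2 -> legal
(3,4): flips 1 -> legal
(4,1): no bracket -> illegal
(4,2): flips 2 -> legal
(5,2): no bracket -> illegal
(5,3): flips 1 -> legal
(5,4): no bracket -> illegal
W mobility = 7

Answer: B=5 W=7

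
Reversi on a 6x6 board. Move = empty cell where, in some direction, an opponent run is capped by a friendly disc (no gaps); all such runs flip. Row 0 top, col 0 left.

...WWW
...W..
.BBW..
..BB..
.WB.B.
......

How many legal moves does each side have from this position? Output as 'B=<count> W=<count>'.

-- B to move --
(0,2): no bracket -> illegal
(1,2): no bracket -> illegal
(1,4): flips 1 -> legal
(1,5): no bracket -> illegal
(2,4): flips 1 -> legal
(3,0): no bracket -> illegal
(3,1): no bracket -> illegal
(3,4): no bracket -> illegal
(4,0): flips 1 -> legal
(5,0): flips 1 -> legal
(5,1): no bracket -> illegal
(5,2): no bracket -> illegal
B mobility = 4
-- W to move --
(1,0): no bracket -> illegal
(1,1): no bracket -> illegal
(1,2): no bracket -> illegal
(2,0): flips 2 -> legal
(2,4): no bracket -> illegal
(3,0): no bracket -> illegal
(3,1): flips 1 -> legal
(3,4): no bracket -> illegal
(3,5): no bracket -> illegal
(4,3): flips 2 -> legal
(4,5): no bracket -> illegal
(5,1): no bracket -> illegal
(5,2): no bracket -> illegal
(5,3): no bracket -> illegal
(5,4): no bracket -> illegal
(5,5): no bracket -> illegal
W mobility = 3

Answer: B=4 W=3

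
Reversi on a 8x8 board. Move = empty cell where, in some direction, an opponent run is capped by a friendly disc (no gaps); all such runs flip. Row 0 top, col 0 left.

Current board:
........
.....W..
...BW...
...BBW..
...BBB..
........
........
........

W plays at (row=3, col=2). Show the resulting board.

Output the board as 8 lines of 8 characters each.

Answer: ........
.....W..
...BW...
..WWWW..
...BBB..
........
........
........

Derivation:
Place W at (3,2); scan 8 dirs for brackets.
Dir NW: first cell '.' (not opp) -> no flip
Dir N: first cell '.' (not opp) -> no flip
Dir NE: opp run (2,3), next='.' -> no flip
Dir W: first cell '.' (not opp) -> no flip
Dir E: opp run (3,3) (3,4) capped by W -> flip
Dir SW: first cell '.' (not opp) -> no flip
Dir S: first cell '.' (not opp) -> no flip
Dir SE: opp run (4,3), next='.' -> no flip
All flips: (3,3) (3,4)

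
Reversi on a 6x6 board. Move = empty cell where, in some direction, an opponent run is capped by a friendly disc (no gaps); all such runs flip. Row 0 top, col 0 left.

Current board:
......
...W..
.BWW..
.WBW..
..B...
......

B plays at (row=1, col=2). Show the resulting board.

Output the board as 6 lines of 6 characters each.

Place B at (1,2); scan 8 dirs for brackets.
Dir NW: first cell '.' (not opp) -> no flip
Dir N: first cell '.' (not opp) -> no flip
Dir NE: first cell '.' (not opp) -> no flip
Dir W: first cell '.' (not opp) -> no flip
Dir E: opp run (1,3), next='.' -> no flip
Dir SW: first cell 'B' (not opp) -> no flip
Dir S: opp run (2,2) capped by B -> flip
Dir SE: opp run (2,3), next='.' -> no flip
All flips: (2,2)

Answer: ......
..BW..
.BBW..
.WBW..
..B...
......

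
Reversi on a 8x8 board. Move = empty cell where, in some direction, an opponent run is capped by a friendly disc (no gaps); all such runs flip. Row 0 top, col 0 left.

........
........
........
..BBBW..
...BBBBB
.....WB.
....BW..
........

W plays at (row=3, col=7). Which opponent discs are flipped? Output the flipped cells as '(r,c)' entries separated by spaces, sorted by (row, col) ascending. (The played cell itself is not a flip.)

Answer: (4,6)

Derivation:
Dir NW: first cell '.' (not opp) -> no flip
Dir N: first cell '.' (not opp) -> no flip
Dir NE: edge -> no flip
Dir W: first cell '.' (not opp) -> no flip
Dir E: edge -> no flip
Dir SW: opp run (4,6) capped by W -> flip
Dir S: opp run (4,7), next='.' -> no flip
Dir SE: edge -> no flip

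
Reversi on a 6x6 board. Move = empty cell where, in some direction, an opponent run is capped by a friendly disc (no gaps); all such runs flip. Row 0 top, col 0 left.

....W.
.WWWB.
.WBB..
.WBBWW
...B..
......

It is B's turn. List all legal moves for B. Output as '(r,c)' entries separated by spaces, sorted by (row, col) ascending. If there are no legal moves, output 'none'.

Answer: (0,0) (0,1) (0,2) (0,3) (1,0) (2,0) (2,5) (3,0) (4,0) (4,5)

Derivation:
(0,0): flips 1 -> legal
(0,1): flips 1 -> legal
(0,2): flips 1 -> legal
(0,3): flips 1 -> legal
(0,5): no bracket -> illegal
(1,0): flips 4 -> legal
(1,5): no bracket -> illegal
(2,0): flips 1 -> legal
(2,4): no bracket -> illegal
(2,5): flips 1 -> legal
(3,0): flips 1 -> legal
(4,0): flips 1 -> legal
(4,1): no bracket -> illegal
(4,2): no bracket -> illegal
(4,4): no bracket -> illegal
(4,5): flips 1 -> legal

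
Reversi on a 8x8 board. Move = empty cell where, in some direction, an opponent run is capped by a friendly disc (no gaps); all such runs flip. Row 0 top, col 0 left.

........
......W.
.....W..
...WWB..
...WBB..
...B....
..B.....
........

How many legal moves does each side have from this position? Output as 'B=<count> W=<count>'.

-- B to move --
(0,5): no bracket -> illegal
(0,6): no bracket -> illegal
(0,7): no bracket -> illegal
(1,4): no bracket -> illegal
(1,5): flips 1 -> legal
(1,7): no bracket -> illegal
(2,2): flips 1 -> legal
(2,3): flips 3 -> legal
(2,4): flips 1 -> legal
(2,6): no bracket -> illegal
(2,7): no bracket -> illegal
(3,2): flips 2 -> legal
(3,6): no bracket -> illegal
(4,2): flips 1 -> legal
(5,2): no bracket -> illegal
(5,4): no bracket -> illegal
B mobility = 6
-- W to move --
(2,4): no bracket -> illegal
(2,6): no bracket -> illegal
(3,6): flips 1 -> legal
(4,2): no bracket -> illegal
(4,6): flips 2 -> legal
(5,1): no bracket -> illegal
(5,2): no bracket -> illegal
(5,4): flips 1 -> legal
(5,5): flips 3 -> legal
(5,6): flips 1 -> legal
(6,1): no bracket -> illegal
(6,3): flips 1 -> legal
(6,4): no bracket -> illegal
(7,1): no bracket -> illegal
(7,2): no bracket -> illegal
(7,3): no bracket -> illegal
W mobility = 6

Answer: B=6 W=6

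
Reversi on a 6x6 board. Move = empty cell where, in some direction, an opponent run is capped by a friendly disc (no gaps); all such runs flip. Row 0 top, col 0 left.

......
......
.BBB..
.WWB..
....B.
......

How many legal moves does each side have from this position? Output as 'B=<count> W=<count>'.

-- B to move --
(2,0): no bracket -> illegal
(3,0): flips 2 -> legal
(4,0): flips 1 -> legal
(4,1): flips 2 -> legal
(4,2): flips 1 -> legal
(4,3): flips 1 -> legal
B mobility = 5
-- W to move --
(1,0): flips 1 -> legal
(1,1): flips 1 -> legal
(1,2): flips 1 -> legal
(1,3): flips 1 -> legal
(1,4): flips 1 -> legal
(2,0): no bracket -> illegal
(2,4): no bracket -> illegal
(3,0): no bracket -> illegal
(3,4): flips 1 -> legal
(3,5): no bracket -> illegal
(4,2): no bracket -> illegal
(4,3): no bracket -> illegal
(4,5): no bracket -> illegal
(5,3): no bracket -> illegal
(5,4): no bracket -> illegal
(5,5): no bracket -> illegal
W mobility = 6

Answer: B=5 W=6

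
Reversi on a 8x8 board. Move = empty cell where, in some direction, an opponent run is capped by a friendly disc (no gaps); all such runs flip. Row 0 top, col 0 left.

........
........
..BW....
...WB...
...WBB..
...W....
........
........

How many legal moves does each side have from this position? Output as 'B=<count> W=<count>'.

-- B to move --
(1,2): flips 1 -> legal
(1,3): no bracket -> illegal
(1,4): no bracket -> illegal
(2,4): flips 1 -> legal
(3,2): flips 1 -> legal
(4,2): flips 1 -> legal
(5,2): flips 1 -> legal
(5,4): no bracket -> illegal
(6,2): flips 1 -> legal
(6,3): no bracket -> illegal
(6,4): no bracket -> illegal
B mobility = 6
-- W to move --
(1,1): flips 1 -> legal
(1,2): no bracket -> illegal
(1,3): no bracket -> illegal
(2,1): flips 1 -> legal
(2,4): no bracket -> illegal
(2,5): flips 1 -> legal
(3,1): no bracket -> illegal
(3,2): no bracket -> illegal
(3,5): flips 2 -> legal
(3,6): no bracket -> illegal
(4,6): flips 2 -> legal
(5,4): no bracket -> illegal
(5,5): flips 1 -> legal
(5,6): flips 2 -> legal
W mobility = 7

Answer: B=6 W=7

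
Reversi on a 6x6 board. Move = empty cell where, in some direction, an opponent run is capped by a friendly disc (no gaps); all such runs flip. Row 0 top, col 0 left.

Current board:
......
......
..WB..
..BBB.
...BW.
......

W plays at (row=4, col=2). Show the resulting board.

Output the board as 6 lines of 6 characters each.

Answer: ......
......
..WB..
..WBB.
..WWW.
......

Derivation:
Place W at (4,2); scan 8 dirs for brackets.
Dir NW: first cell '.' (not opp) -> no flip
Dir N: opp run (3,2) capped by W -> flip
Dir NE: opp run (3,3), next='.' -> no flip
Dir W: first cell '.' (not opp) -> no flip
Dir E: opp run (4,3) capped by W -> flip
Dir SW: first cell '.' (not opp) -> no flip
Dir S: first cell '.' (not opp) -> no flip
Dir SE: first cell '.' (not opp) -> no flip
All flips: (3,2) (4,3)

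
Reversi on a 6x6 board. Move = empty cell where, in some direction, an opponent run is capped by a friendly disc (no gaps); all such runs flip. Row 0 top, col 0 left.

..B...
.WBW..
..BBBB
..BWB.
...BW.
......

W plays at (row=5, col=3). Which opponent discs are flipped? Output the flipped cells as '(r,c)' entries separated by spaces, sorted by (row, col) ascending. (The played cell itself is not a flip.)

Answer: (4,3)

Derivation:
Dir NW: first cell '.' (not opp) -> no flip
Dir N: opp run (4,3) capped by W -> flip
Dir NE: first cell 'W' (not opp) -> no flip
Dir W: first cell '.' (not opp) -> no flip
Dir E: first cell '.' (not opp) -> no flip
Dir SW: edge -> no flip
Dir S: edge -> no flip
Dir SE: edge -> no flip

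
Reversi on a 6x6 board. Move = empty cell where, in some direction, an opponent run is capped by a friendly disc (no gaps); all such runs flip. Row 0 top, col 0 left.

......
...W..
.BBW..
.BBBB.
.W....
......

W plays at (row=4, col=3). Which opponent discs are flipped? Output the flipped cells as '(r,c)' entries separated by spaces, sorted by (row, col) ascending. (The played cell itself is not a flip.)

Answer: (3,3)

Derivation:
Dir NW: opp run (3,2) (2,1), next='.' -> no flip
Dir N: opp run (3,3) capped by W -> flip
Dir NE: opp run (3,4), next='.' -> no flip
Dir W: first cell '.' (not opp) -> no flip
Dir E: first cell '.' (not opp) -> no flip
Dir SW: first cell '.' (not opp) -> no flip
Dir S: first cell '.' (not opp) -> no flip
Dir SE: first cell '.' (not opp) -> no flip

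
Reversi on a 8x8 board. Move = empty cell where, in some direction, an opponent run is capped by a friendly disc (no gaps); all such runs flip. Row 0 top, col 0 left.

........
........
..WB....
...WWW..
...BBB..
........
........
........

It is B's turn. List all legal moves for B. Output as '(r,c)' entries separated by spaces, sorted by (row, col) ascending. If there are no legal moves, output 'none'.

Answer: (1,1) (2,1) (2,4) (2,5) (2,6)

Derivation:
(1,1): flips 2 -> legal
(1,2): no bracket -> illegal
(1,3): no bracket -> illegal
(2,1): flips 1 -> legal
(2,4): flips 1 -> legal
(2,5): flips 2 -> legal
(2,6): flips 1 -> legal
(3,1): no bracket -> illegal
(3,2): no bracket -> illegal
(3,6): no bracket -> illegal
(4,2): no bracket -> illegal
(4,6): no bracket -> illegal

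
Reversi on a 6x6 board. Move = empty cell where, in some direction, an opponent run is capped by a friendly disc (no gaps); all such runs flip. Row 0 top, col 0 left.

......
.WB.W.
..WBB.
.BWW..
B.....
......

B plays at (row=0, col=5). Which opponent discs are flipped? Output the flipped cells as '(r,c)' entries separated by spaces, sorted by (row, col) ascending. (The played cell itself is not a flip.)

Answer: (1,4)

Derivation:
Dir NW: edge -> no flip
Dir N: edge -> no flip
Dir NE: edge -> no flip
Dir W: first cell '.' (not opp) -> no flip
Dir E: edge -> no flip
Dir SW: opp run (1,4) capped by B -> flip
Dir S: first cell '.' (not opp) -> no flip
Dir SE: edge -> no flip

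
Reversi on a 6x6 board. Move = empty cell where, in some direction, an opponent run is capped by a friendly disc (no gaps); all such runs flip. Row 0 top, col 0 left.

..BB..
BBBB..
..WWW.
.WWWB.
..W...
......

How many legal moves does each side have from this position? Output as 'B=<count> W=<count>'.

-- B to move --
(1,4): flips 1 -> legal
(1,5): no bracket -> illegal
(2,0): no bracket -> illegal
(2,1): no bracket -> illegal
(2,5): no bracket -> illegal
(3,0): flips 3 -> legal
(3,5): flips 1 -> legal
(4,0): flips 2 -> legal
(4,1): no bracket -> illegal
(4,3): flips 2 -> legal
(4,4): flips 2 -> legal
(5,1): no bracket -> illegal
(5,2): flips 3 -> legal
(5,3): no bracket -> illegal
B mobility = 7
-- W to move --
(0,0): flips 1 -> legal
(0,1): flips 1 -> legal
(0,4): flips 1 -> legal
(1,4): no bracket -> illegal
(2,0): no bracket -> illegal
(2,1): no bracket -> illegal
(2,5): no bracket -> illegal
(3,5): flips 1 -> legal
(4,3): no bracket -> illegal
(4,4): flips 1 -> legal
(4,5): flips 1 -> legal
W mobility = 6

Answer: B=7 W=6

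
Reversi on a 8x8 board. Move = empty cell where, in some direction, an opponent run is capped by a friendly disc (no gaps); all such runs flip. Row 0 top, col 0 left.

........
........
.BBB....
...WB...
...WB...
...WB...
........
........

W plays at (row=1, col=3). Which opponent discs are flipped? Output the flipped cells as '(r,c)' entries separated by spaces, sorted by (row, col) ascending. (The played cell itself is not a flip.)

Answer: (2,3)

Derivation:
Dir NW: first cell '.' (not opp) -> no flip
Dir N: first cell '.' (not opp) -> no flip
Dir NE: first cell '.' (not opp) -> no flip
Dir W: first cell '.' (not opp) -> no flip
Dir E: first cell '.' (not opp) -> no flip
Dir SW: opp run (2,2), next='.' -> no flip
Dir S: opp run (2,3) capped by W -> flip
Dir SE: first cell '.' (not opp) -> no flip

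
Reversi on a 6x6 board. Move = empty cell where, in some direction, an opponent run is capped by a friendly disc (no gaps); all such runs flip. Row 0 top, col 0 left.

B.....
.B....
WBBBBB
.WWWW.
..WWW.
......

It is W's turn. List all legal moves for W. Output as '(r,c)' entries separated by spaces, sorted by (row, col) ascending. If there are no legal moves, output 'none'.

(0,1): flips 2 -> legal
(0,2): flips 1 -> legal
(1,0): flips 1 -> legal
(1,2): flips 2 -> legal
(1,3): flips 2 -> legal
(1,4): flips 2 -> legal
(1,5): flips 1 -> legal
(3,0): no bracket -> illegal
(3,5): no bracket -> illegal

Answer: (0,1) (0,2) (1,0) (1,2) (1,3) (1,4) (1,5)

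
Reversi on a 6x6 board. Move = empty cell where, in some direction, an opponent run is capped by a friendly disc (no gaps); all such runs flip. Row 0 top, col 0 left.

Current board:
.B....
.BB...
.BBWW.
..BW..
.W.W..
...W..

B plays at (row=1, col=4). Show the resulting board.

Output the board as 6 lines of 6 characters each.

Place B at (1,4); scan 8 dirs for brackets.
Dir NW: first cell '.' (not opp) -> no flip
Dir N: first cell '.' (not opp) -> no flip
Dir NE: first cell '.' (not opp) -> no flip
Dir W: first cell '.' (not opp) -> no flip
Dir E: first cell '.' (not opp) -> no flip
Dir SW: opp run (2,3) capped by B -> flip
Dir S: opp run (2,4), next='.' -> no flip
Dir SE: first cell '.' (not opp) -> no flip
All flips: (2,3)

Answer: .B....
.BB.B.
.BBBW.
..BW..
.W.W..
...W..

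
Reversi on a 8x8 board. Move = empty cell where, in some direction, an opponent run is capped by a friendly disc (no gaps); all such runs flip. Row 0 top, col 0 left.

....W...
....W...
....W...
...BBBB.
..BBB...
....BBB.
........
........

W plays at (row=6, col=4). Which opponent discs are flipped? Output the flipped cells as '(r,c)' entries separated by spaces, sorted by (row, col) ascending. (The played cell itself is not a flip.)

Dir NW: first cell '.' (not opp) -> no flip
Dir N: opp run (5,4) (4,4) (3,4) capped by W -> flip
Dir NE: opp run (5,5), next='.' -> no flip
Dir W: first cell '.' (not opp) -> no flip
Dir E: first cell '.' (not opp) -> no flip
Dir SW: first cell '.' (not opp) -> no flip
Dir S: first cell '.' (not opp) -> no flip
Dir SE: first cell '.' (not opp) -> no flip

Answer: (3,4) (4,4) (5,4)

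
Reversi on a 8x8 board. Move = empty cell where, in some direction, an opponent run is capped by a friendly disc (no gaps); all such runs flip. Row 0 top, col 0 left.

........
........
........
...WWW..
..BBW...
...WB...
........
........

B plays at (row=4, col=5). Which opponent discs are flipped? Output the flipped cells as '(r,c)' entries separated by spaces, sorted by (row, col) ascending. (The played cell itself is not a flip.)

Dir NW: opp run (3,4), next='.' -> no flip
Dir N: opp run (3,5), next='.' -> no flip
Dir NE: first cell '.' (not opp) -> no flip
Dir W: opp run (4,4) capped by B -> flip
Dir E: first cell '.' (not opp) -> no flip
Dir SW: first cell 'B' (not opp) -> no flip
Dir S: first cell '.' (not opp) -> no flip
Dir SE: first cell '.' (not opp) -> no flip

Answer: (4,4)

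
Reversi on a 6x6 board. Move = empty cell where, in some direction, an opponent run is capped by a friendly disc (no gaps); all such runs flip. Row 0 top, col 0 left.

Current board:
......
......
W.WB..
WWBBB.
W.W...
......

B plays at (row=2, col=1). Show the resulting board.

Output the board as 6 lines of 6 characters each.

Answer: ......
......
WBBB..
WWBBB.
W.W...
......

Derivation:
Place B at (2,1); scan 8 dirs for brackets.
Dir NW: first cell '.' (not opp) -> no flip
Dir N: first cell '.' (not opp) -> no flip
Dir NE: first cell '.' (not opp) -> no flip
Dir W: opp run (2,0), next=edge -> no flip
Dir E: opp run (2,2) capped by B -> flip
Dir SW: opp run (3,0), next=edge -> no flip
Dir S: opp run (3,1), next='.' -> no flip
Dir SE: first cell 'B' (not opp) -> no flip
All flips: (2,2)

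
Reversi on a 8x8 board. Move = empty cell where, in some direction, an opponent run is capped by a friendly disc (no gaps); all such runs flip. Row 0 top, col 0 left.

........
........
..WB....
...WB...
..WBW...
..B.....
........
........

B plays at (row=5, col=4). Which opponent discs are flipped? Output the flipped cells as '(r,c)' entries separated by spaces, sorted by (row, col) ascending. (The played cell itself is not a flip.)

Answer: (4,4)

Derivation:
Dir NW: first cell 'B' (not opp) -> no flip
Dir N: opp run (4,4) capped by B -> flip
Dir NE: first cell '.' (not opp) -> no flip
Dir W: first cell '.' (not opp) -> no flip
Dir E: first cell '.' (not opp) -> no flip
Dir SW: first cell '.' (not opp) -> no flip
Dir S: first cell '.' (not opp) -> no flip
Dir SE: first cell '.' (not opp) -> no flip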